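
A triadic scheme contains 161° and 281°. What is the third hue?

A triad spaces three hues 120° apart.
The full set is {41°, 161°, 281°}.

41°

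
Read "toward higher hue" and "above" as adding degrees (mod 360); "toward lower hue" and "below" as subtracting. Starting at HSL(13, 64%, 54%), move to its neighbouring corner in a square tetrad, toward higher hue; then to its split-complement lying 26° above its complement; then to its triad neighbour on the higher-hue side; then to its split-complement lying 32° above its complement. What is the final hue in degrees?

281°

+90° (square ↑): 13 + 90 = 103°
+206° (split-comp 26° ↑): 103 + 206 = 309°
+120° (triadic ↑): 309 + 120 = 429 → 429 − 360 = 69°
+212° (split-comp 32° ↑): 69 + 212 = 281°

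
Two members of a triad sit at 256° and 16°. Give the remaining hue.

A triad spaces three hues 120° apart.
The full set is {16°, 136°, 256°}.

136°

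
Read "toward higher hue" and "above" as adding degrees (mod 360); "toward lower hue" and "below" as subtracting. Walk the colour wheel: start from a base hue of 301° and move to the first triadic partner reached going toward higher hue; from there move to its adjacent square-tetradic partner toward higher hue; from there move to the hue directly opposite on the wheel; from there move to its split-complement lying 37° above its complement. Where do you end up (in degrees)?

triadic ↑ +120°: 301 + 120 = 421 → 421 − 360 = 61°
square ↑ +90°: 61 + 90 = 151°
complement +180°: 151 + 180 = 331°
split-comp 37° ↑ +217°: 331 + 217 = 548 → 548 − 360 = 188°

188°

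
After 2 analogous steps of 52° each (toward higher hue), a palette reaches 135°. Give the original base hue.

2 steps of 52° (toward higher hue) give a net shift of +104°.
Start = end − shift: 135 − 104 = 31°

31°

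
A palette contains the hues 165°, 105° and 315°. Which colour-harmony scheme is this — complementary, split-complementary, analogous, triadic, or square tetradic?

split-complementary

Sort the hues: 105°, 165°, 315°.
Successive gaps around the wheel: 60°, 150°, 150°.
Two 150° gaps and one 60° gap — a base hue opposite a pair of accents 30° either side of its complement — is the split-complementary pattern.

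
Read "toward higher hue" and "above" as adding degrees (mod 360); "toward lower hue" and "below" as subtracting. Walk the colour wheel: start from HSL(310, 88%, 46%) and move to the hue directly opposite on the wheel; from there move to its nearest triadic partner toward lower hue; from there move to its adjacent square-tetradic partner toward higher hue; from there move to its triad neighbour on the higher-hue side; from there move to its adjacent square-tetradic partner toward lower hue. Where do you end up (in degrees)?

310 + 180 = 490 → 490 − 360 = 130°   (complement)
130 − 120 = 10°   (triadic ↓)
10 + 90 = 100°   (square ↑)
100 + 120 = 220°   (triadic ↑)
220 − 90 = 130°   (square ↓)

130°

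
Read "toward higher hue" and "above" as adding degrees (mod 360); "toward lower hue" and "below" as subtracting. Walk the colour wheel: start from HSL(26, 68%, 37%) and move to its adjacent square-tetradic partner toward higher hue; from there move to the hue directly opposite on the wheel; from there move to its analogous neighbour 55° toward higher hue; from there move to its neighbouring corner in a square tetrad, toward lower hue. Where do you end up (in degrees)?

261°

+90° (square ↑): 26 + 90 = 116°
+180° (complement): 116 + 180 = 296°
+55° (analog 55° ↑): 296 + 55 = 351°
−90° (square ↓): 351 − 90 = 261°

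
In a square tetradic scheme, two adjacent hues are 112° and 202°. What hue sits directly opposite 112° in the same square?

292°

A square tetradic scheme places four hues 90° apart; opposite corners are 180° apart.
112 + 180 = 292°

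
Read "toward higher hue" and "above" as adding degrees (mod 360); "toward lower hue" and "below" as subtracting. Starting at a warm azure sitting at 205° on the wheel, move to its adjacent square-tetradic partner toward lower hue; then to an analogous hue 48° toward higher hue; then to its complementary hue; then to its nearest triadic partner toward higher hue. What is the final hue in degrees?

square ↓ −90°: 205 − 90 = 115°
analog 48° ↑ +48°: 115 + 48 = 163°
complement +180°: 163 + 180 = 343°
triadic ↑ +120°: 343 + 120 = 463 → 463 − 360 = 103°

103°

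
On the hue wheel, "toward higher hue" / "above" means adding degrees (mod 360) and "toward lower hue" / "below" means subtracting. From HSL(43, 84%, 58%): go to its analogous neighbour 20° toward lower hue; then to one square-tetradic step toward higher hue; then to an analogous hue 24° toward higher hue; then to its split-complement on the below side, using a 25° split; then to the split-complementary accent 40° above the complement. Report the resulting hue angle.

152°

analog 20° ↓ −20°: 43 − 20 = 23°
square ↑ +90°: 23 + 90 = 113°
analog 24° ↑ +24°: 113 + 24 = 137°
split-comp 25° ↓ +155°: 137 + 155 = 292°
split-comp 40° ↑ +220°: 292 + 220 = 512 → 512 − 360 = 152°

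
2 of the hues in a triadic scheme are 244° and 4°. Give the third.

A triad places three hues 120° apart.
The full set through 4° is {4°, 124°, 244°}.
Given {4°, 244°}, the missing hue is 124°.

124°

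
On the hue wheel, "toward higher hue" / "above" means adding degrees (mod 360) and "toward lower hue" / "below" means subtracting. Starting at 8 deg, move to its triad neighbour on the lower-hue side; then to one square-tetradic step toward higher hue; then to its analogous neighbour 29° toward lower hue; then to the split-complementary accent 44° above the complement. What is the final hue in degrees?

173°

triadic ↓ −120°: 8 − 120 = -112 → -112 + 360 = 248°
square ↑ +90°: 248 + 90 = 338°
analog 29° ↓ −29°: 338 − 29 = 309°
split-comp 44° ↑ +224°: 309 + 224 = 533 → 533 − 360 = 173°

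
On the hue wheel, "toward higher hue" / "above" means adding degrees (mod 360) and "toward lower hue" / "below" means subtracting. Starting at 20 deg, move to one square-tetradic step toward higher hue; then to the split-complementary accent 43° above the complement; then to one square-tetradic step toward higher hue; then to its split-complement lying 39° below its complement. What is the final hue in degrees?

square ↑ +90°: 20 + 90 = 110°
split-comp 43° ↑ +223°: 110 + 223 = 333°
square ↑ +90°: 333 + 90 = 423 → 423 − 360 = 63°
split-comp 39° ↓ +141°: 63 + 141 = 204°

204°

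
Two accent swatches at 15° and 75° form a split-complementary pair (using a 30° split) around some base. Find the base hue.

225°

The accents sit 30° either side of the complement, so the complement is their short-arc midpoint on the wheel.
Short-arc midpoint of 15° and 75°: 45°.
Base is 180° from the complement: 45 − 180 = -135 → -135 + 360 = 225°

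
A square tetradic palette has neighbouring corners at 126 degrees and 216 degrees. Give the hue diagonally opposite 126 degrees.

306°

A square tetradic scheme places four hues 90° apart; opposite corners are 180° apart.
126 + 180 = 306°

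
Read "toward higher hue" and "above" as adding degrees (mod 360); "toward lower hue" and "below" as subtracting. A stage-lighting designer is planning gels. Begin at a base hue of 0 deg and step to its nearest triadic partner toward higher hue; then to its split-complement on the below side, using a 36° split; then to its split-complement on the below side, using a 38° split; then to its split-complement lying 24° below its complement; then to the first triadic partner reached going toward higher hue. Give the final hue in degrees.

0 + 120 = 120°   (triadic ↑)
120 + 144 = 264°   (split-comp 36° ↓)
264 + 142 = 406 → 406 − 360 = 46°   (split-comp 38° ↓)
46 + 156 = 202°   (split-comp 24° ↓)
202 + 120 = 322°   (triadic ↑)

322°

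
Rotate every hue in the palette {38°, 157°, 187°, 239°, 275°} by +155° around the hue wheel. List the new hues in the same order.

38 + 155 = 193°
157 + 155 = 312°
187 + 155 = 342°
239 + 155 = 394 → 394 − 360 = 34°
275 + 155 = 430 → 430 − 360 = 70°

193°, 312°, 342°, 34°, 70°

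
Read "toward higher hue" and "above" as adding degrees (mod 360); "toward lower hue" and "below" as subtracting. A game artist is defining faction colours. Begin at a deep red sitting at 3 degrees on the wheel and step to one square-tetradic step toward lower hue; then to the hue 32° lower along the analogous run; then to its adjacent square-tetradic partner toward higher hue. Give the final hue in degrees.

−90° (square ↓): 3 − 90 = -87 → -87 + 360 = 273°
−32° (analog 32° ↓): 273 − 32 = 241°
+90° (square ↑): 241 + 90 = 331°

331°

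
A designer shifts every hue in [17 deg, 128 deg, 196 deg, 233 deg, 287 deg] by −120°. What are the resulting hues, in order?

257°, 8°, 76°, 113°, 167°

17 − 120 = -103 → -103 + 360 = 257°
128 − 120 = 8°
196 − 120 = 76°
233 − 120 = 113°
287 − 120 = 167°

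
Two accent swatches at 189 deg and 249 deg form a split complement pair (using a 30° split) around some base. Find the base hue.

39°

The accents sit 30° either side of the complement, so the complement is their short-arc midpoint on the wheel.
Short-arc midpoint of 189° and 249°: 219°.
Base is 180° from the complement: 219 − 180 = 39°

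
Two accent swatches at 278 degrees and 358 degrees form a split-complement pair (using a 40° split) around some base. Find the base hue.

138°

The accents sit 40° either side of the complement, so the complement is their short-arc midpoint on the wheel.
Short-arc midpoint of 278° and 358°: 318°.
Base is 180° from the complement: 318 − 180 = 138°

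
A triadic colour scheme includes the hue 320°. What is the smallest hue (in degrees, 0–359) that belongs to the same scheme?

A triad places three hues 120° apart.
The full set through 320° is {80°, 200°, 320°}.

80°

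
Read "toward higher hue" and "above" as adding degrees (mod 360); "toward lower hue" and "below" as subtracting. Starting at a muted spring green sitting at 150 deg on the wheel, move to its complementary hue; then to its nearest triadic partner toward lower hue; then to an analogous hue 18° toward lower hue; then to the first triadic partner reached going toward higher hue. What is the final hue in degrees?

312°

complement +180°: 150 + 180 = 330°
triadic ↓ −120°: 330 − 120 = 210°
analog 18° ↓ −18°: 210 − 18 = 192°
triadic ↑ +120°: 192 + 120 = 312°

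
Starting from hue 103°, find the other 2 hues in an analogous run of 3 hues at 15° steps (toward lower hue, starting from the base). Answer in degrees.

88° and 73°

Analogous hues sit every 15° along the wheel.
103 − 15 = 88°
103 − 30 = 73°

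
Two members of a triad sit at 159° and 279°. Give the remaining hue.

39°

A triad spaces three hues 120° apart.
The full set is {39°, 159°, 279°}.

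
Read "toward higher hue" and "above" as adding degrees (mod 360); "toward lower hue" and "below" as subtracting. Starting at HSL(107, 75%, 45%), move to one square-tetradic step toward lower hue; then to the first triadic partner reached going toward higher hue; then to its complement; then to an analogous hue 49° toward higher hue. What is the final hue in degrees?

square ↓ −90°: 107 − 90 = 17°
triadic ↑ +120°: 17 + 120 = 137°
complement +180°: 137 + 180 = 317°
analog 49° ↑ +49°: 317 + 49 = 366 → 366 − 360 = 6°

6°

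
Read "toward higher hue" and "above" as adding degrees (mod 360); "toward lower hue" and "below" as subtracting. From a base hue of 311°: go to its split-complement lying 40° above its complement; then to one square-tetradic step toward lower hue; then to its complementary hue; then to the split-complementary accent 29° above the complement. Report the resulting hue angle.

+220° (split-comp 40° ↑): 311 + 220 = 531 → 531 − 360 = 171°
−90° (square ↓): 171 − 90 = 81°
+180° (complement): 81 + 180 = 261°
+209° (split-comp 29° ↑): 261 + 209 = 470 → 470 − 360 = 110°

110°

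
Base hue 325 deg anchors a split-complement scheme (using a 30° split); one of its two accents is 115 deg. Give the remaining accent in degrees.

Split-complementary hues sit 30° either side of the complement.
Complement of the base 325°: 325 + 180 = 505 → 505 − 360 = 145°
The given accent 115° is 30° one side of 145°; the other accent sits 30° the other side: 145 + 30 = 175°

175°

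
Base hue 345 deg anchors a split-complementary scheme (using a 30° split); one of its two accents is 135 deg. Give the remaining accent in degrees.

195°

Split-complementary hues sit 30° either side of the complement.
Complement of the base 345°: 345 + 180 = 525 → 525 − 360 = 165°
The given accent 135° is 30° one side of 165°; the other accent sits 30° the other side: 165 + 30 = 195°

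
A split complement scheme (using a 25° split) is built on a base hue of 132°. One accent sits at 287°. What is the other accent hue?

Split-complementary hues sit 25° either side of the complement.
Complement of the base 132°: 132 + 180 = 312°
The given accent 287° is 25° one side of 312°; the other accent sits 25° the other side: 312 + 25 = 337°

337°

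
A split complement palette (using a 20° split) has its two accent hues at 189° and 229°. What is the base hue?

29°

The accents sit 20° either side of the complement, so the complement is their short-arc midpoint on the wheel.
Short-arc midpoint of 189° and 229°: 209°.
Base is 180° from the complement: 209 − 180 = 29°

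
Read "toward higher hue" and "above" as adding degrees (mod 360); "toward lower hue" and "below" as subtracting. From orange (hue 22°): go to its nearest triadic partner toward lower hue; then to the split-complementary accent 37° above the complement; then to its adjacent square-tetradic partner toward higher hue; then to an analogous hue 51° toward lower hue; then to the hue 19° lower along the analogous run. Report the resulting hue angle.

−120° (triadic ↓): 22 − 120 = -98 → -98 + 360 = 262°
+217° (split-comp 37° ↑): 262 + 217 = 479 → 479 − 360 = 119°
+90° (square ↑): 119 + 90 = 209°
−51° (analog 51° ↓): 209 − 51 = 158°
−19° (analog 19° ↓): 158 − 19 = 139°

139°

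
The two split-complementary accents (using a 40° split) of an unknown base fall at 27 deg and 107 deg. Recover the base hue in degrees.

The accents sit 40° either side of the complement, so the complement is their short-arc midpoint on the wheel.
Short-arc midpoint of 27° and 107°: 67°.
Base is 180° from the complement: 67 − 180 = -113 → -113 + 360 = 247°

247°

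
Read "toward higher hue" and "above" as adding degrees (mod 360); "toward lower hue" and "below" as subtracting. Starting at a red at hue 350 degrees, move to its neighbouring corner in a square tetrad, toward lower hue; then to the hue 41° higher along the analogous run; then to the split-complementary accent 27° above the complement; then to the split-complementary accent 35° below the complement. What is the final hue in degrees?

293°

350 − 90 = 260°   (square ↓)
260 + 41 = 301°   (analog 41° ↑)
301 + 207 = 508 → 508 − 360 = 148°   (split-comp 27° ↑)
148 + 145 = 293°   (split-comp 35° ↓)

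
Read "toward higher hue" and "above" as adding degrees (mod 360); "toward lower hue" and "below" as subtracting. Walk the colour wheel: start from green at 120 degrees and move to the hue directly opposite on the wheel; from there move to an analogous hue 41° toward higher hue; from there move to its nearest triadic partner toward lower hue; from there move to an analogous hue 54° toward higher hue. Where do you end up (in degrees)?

complement +180°: 120 + 180 = 300°
analog 41° ↑ +41°: 300 + 41 = 341°
triadic ↓ −120°: 341 − 120 = 221°
analog 54° ↑ +54°: 221 + 54 = 275°

275°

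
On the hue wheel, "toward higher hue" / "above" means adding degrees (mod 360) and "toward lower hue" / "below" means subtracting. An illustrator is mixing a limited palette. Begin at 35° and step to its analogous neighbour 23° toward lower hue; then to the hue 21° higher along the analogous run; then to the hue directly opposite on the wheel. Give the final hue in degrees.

−23° (analog 23° ↓): 35 − 23 = 12°
+21° (analog 21° ↑): 12 + 21 = 33°
+180° (complement): 33 + 180 = 213°

213°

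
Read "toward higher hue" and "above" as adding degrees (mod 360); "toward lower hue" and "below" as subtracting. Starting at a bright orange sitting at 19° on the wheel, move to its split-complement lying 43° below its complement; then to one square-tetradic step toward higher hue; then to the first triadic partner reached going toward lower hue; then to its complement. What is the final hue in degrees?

+137° (split-comp 43° ↓): 19 + 137 = 156°
+90° (square ↑): 156 + 90 = 246°
−120° (triadic ↓): 246 − 120 = 126°
+180° (complement): 126 + 180 = 306°

306°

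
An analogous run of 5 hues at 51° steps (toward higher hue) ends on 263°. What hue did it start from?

59°

4 steps of 51° (toward higher hue) give a net shift of +204°.
Start = end − shift: 263 − 204 = 59°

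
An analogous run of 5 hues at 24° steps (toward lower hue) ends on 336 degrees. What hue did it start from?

4 steps of 24° (toward lower hue) give a net shift of −96°.
Start = end − shift: 336 + 96 = 432 → 432 − 360 = 72°

72°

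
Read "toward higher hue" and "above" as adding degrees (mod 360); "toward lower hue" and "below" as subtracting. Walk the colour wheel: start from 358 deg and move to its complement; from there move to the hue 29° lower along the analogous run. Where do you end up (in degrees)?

149°

358 + 180 = 538 → 538 − 360 = 178°   (complement)
178 − 29 = 149°   (analog 29° ↓)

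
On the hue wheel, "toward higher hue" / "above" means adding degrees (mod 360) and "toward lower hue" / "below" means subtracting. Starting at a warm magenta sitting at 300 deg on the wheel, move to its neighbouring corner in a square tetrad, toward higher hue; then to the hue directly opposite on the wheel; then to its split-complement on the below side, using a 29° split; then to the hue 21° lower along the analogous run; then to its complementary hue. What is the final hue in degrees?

160°

+90° (square ↑): 300 + 90 = 390 → 390 − 360 = 30°
+180° (complement): 30 + 180 = 210°
+151° (split-comp 29° ↓): 210 + 151 = 361 → 361 − 360 = 1°
−21° (analog 21° ↓): 1 − 21 = -20 → -20 + 360 = 340°
+180° (complement): 340 + 180 = 520 → 520 − 360 = 160°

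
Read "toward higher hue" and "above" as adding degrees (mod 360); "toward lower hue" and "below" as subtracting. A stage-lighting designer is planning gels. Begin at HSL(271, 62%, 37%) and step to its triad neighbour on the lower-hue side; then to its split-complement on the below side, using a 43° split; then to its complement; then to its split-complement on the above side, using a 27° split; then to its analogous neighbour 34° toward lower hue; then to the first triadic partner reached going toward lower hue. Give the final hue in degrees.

−120° (triadic ↓): 271 − 120 = 151°
+137° (split-comp 43° ↓): 151 + 137 = 288°
+180° (complement): 288 + 180 = 468 → 468 − 360 = 108°
+207° (split-comp 27° ↑): 108 + 207 = 315°
−34° (analog 34° ↓): 315 − 34 = 281°
−120° (triadic ↓): 281 − 120 = 161°

161°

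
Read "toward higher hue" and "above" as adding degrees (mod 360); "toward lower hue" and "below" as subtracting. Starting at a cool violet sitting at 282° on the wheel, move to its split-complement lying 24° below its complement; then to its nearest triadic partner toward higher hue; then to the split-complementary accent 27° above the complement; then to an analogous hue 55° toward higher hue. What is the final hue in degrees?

100°

282 + 156 = 438 → 438 − 360 = 78°   (split-comp 24° ↓)
78 + 120 = 198°   (triadic ↑)
198 + 207 = 405 → 405 − 360 = 45°   (split-comp 27° ↑)
45 + 55 = 100°   (analog 55° ↑)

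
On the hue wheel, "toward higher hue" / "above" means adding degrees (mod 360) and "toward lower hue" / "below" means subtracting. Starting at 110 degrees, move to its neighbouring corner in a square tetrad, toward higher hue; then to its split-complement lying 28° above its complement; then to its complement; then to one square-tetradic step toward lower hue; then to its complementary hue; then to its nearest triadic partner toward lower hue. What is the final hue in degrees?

+90° (square ↑): 110 + 90 = 200°
+208° (split-comp 28° ↑): 200 + 208 = 408 → 408 − 360 = 48°
+180° (complement): 48 + 180 = 228°
−90° (square ↓): 228 − 90 = 138°
+180° (complement): 138 + 180 = 318°
−120° (triadic ↓): 318 − 120 = 198°

198°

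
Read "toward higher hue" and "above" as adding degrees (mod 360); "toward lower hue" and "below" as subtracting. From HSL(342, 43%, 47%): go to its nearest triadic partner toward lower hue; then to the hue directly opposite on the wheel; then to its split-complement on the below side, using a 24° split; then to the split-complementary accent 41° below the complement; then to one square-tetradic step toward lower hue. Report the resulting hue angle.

247°

triadic ↓ −120°: 342 − 120 = 222°
complement +180°: 222 + 180 = 402 → 402 − 360 = 42°
split-comp 24° ↓ +156°: 42 + 156 = 198°
split-comp 41° ↓ +139°: 198 + 139 = 337°
square ↓ −90°: 337 − 90 = 247°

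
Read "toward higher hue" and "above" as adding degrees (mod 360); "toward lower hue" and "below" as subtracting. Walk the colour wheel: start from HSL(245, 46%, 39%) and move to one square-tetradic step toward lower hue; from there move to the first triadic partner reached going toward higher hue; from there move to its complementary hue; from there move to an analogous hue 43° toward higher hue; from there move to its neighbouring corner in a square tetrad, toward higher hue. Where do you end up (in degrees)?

245 − 90 = 155°   (square ↓)
155 + 120 = 275°   (triadic ↑)
275 + 180 = 455 → 455 − 360 = 95°   (complement)
95 + 43 = 138°   (analog 43° ↑)
138 + 90 = 228°   (square ↑)

228°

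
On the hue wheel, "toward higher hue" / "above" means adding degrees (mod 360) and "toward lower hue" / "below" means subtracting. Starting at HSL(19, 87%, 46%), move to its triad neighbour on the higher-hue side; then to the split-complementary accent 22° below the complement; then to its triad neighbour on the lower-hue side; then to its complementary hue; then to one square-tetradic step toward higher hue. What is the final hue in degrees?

87°

triadic ↑ +120°: 19 + 120 = 139°
split-comp 22° ↓ +158°: 139 + 158 = 297°
triadic ↓ −120°: 297 − 120 = 177°
complement +180°: 177 + 180 = 357°
square ↑ +90°: 357 + 90 = 447 → 447 − 360 = 87°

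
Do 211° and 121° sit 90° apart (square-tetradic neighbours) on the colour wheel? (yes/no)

yes

Angular distance: |211 − 121| = 90 = 90°.
90° apart (square-tetradic neighbours) requires 90°.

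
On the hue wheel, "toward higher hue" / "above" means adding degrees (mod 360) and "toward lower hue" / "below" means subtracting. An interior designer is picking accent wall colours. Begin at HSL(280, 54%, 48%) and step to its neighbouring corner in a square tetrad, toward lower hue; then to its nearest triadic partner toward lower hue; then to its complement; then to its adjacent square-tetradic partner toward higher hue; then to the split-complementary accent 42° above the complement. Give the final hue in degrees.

202°

280 − 90 = 190°   (square ↓)
190 − 120 = 70°   (triadic ↓)
70 + 180 = 250°   (complement)
250 + 90 = 340°   (square ↑)
340 + 222 = 562 → 562 − 360 = 202°   (split-comp 42° ↑)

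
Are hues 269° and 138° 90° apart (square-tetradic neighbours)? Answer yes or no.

Angular distance: |269 − 138| = 131 = 131°.
90° apart (square-tetradic neighbours) requires 90°.

no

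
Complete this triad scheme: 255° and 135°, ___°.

15°

A triad places three hues 120° apart.
The full set through 135° is {15°, 135°, 255°}.
Given {135°, 255°}, the missing hue is 15°.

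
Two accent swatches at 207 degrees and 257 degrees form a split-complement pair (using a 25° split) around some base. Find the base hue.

52°

The accents sit 25° either side of the complement, so the complement is their short-arc midpoint on the wheel.
Short-arc midpoint of 207° and 257°: 232°.
Base is 180° from the complement: 232 − 180 = 52°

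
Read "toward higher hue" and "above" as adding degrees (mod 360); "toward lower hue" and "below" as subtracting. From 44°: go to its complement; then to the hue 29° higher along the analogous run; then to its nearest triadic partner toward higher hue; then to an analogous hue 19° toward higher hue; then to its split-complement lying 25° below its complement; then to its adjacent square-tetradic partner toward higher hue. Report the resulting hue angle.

44 + 180 = 224°   (complement)
224 + 29 = 253°   (analog 29° ↑)
253 + 120 = 373 → 373 − 360 = 13°   (triadic ↑)
13 + 19 = 32°   (analog 19° ↑)
32 + 155 = 187°   (split-comp 25° ↓)
187 + 90 = 277°   (square ↑)

277°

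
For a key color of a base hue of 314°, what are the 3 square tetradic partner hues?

A square tetradic scheme places four hues every 90°.
314 + 90 = 404 → 404 − 360 = 44°
314 + 180 = 494 → 494 − 360 = 134°
314 + 270 = 584 → 584 − 360 = 224°

44°, 134° and 224°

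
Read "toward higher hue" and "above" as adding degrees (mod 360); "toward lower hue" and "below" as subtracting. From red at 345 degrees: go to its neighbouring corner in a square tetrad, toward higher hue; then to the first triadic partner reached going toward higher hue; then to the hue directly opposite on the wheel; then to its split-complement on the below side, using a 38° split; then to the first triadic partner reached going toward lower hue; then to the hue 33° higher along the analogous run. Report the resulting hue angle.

square ↑ +90°: 345 + 90 = 435 → 435 − 360 = 75°
triadic ↑ +120°: 75 + 120 = 195°
complement +180°: 195 + 180 = 375 → 375 − 360 = 15°
split-comp 38° ↓ +142°: 15 + 142 = 157°
triadic ↓ −120°: 157 − 120 = 37°
analog 33° ↑ +33°: 37 + 33 = 70°

70°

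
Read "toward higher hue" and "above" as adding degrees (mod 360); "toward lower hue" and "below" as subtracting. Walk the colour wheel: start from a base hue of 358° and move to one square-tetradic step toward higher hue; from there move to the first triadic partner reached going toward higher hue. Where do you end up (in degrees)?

208°

square ↑ +90°: 358 + 90 = 448 → 448 − 360 = 88°
triadic ↑ +120°: 88 + 120 = 208°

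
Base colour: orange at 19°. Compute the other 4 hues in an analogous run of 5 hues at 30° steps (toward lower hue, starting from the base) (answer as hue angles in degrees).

349°, 319°, 289°, 259°

Analogous hues sit every 30° along the wheel.
19 − 30 = -11 → -11 + 360 = 349°
19 − 60 = -41 → -41 + 360 = 319°
19 − 90 = -71 → -71 + 360 = 289°
19 − 120 = -101 → -101 + 360 = 259°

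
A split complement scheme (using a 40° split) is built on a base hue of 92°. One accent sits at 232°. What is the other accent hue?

312°

Split-complementary hues sit 40° either side of the complement.
Complement of the base 92°: 92 + 180 = 272°
The given accent 232° is 40° one side of 272°; the other accent sits 40° the other side: 272 + 40 = 312°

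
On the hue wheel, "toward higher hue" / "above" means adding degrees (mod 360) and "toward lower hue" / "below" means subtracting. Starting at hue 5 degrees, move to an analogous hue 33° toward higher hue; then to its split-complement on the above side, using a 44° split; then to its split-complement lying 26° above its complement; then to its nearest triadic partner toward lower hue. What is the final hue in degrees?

5 + 33 = 38°   (analog 33° ↑)
38 + 224 = 262°   (split-comp 44° ↑)
262 + 206 = 468 → 468 − 360 = 108°   (split-comp 26° ↑)
108 − 120 = -12 → -12 + 360 = 348°   (triadic ↓)

348°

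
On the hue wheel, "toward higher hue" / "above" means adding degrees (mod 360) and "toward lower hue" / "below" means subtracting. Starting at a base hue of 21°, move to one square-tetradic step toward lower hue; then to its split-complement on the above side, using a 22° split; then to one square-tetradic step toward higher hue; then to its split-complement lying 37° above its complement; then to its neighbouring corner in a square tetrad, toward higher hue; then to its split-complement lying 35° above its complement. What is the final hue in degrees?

25°

21 − 90 = -69 → -69 + 360 = 291°   (square ↓)
291 + 202 = 493 → 493 − 360 = 133°   (split-comp 22° ↑)
133 + 90 = 223°   (square ↑)
223 + 217 = 440 → 440 − 360 = 80°   (split-comp 37° ↑)
80 + 90 = 170°   (square ↑)
170 + 215 = 385 → 385 − 360 = 25°   (split-comp 35° ↑)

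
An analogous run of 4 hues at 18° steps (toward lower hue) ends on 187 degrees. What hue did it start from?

3 steps of 18° (toward lower hue) give a net shift of −54°.
Start = end − shift: 187 + 54 = 241°

241°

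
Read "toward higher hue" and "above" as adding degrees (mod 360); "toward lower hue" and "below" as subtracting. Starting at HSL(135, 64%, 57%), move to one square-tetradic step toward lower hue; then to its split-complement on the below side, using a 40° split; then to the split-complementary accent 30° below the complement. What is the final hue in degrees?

−90° (square ↓): 135 − 90 = 45°
+140° (split-comp 40° ↓): 45 + 140 = 185°
+150° (split-comp 30° ↓): 185 + 150 = 335°

335°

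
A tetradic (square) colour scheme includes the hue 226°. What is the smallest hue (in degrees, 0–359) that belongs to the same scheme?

A square tetradic scheme places four hues every 90°.
The full set through 226° is {46°, 136°, 226°, 316°}.

46°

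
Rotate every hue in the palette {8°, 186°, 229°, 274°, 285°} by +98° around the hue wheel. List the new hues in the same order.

8 + 98 = 106°
186 + 98 = 284°
229 + 98 = 327°
274 + 98 = 372 → 372 − 360 = 12°
285 + 98 = 383 → 383 − 360 = 23°

106°, 284°, 327°, 12°, 23°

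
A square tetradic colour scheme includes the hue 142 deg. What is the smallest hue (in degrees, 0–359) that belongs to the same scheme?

A square tetradic scheme places four hues every 90°.
The full set through 142° is {52°, 142°, 232°, 322°}.

52°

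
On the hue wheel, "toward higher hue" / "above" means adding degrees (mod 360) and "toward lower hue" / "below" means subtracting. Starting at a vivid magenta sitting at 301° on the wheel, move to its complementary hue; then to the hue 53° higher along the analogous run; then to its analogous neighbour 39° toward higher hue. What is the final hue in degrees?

213°

+180° (complement): 301 + 180 = 481 → 481 − 360 = 121°
+53° (analog 53° ↑): 121 + 53 = 174°
+39° (analog 39° ↑): 174 + 39 = 213°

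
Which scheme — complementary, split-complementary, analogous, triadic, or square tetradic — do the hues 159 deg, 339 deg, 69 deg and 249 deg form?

Sort the hues: 69°, 159°, 249°, 339°.
Successive gaps around the wheel: 90°, 90°, 90°, 90°.
Four hues every 90° form a square tetradic scheme.

square tetradic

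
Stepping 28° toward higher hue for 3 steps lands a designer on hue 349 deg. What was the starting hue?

265°

3 steps of 28° (toward higher hue) give a net shift of +84°.
Start = end − shift: 349 − 84 = 265°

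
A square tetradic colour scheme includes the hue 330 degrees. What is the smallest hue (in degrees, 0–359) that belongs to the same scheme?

60°

A square tetradic scheme places four hues every 90°.
The full set through 330° is {60°, 150°, 240°, 330°}.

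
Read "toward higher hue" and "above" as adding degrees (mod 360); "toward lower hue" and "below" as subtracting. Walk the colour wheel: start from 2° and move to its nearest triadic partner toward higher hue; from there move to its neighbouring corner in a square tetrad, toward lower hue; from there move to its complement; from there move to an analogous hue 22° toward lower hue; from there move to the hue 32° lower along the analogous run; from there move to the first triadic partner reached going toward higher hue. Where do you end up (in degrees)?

+120° (triadic ↑): 2 + 120 = 122°
−90° (square ↓): 122 − 90 = 32°
+180° (complement): 32 + 180 = 212°
−22° (analog 22° ↓): 212 − 22 = 190°
−32° (analog 32° ↓): 190 − 32 = 158°
+120° (triadic ↑): 158 + 120 = 278°

278°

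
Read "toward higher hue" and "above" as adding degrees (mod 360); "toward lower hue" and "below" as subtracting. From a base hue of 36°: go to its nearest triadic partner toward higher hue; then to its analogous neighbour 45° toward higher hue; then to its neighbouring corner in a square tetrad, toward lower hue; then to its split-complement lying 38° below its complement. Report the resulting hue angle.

36 + 120 = 156°   (triadic ↑)
156 + 45 = 201°   (analog 45° ↑)
201 − 90 = 111°   (square ↓)
111 + 142 = 253°   (split-comp 38° ↓)

253°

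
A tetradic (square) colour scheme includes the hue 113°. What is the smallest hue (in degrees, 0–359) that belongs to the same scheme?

23°

A square tetradic scheme places four hues every 90°.
The full set through 113° is {23°, 113°, 203°, 293°}.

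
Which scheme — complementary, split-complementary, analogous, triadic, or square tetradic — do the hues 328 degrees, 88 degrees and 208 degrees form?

triadic

Sort the hues: 88°, 208°, 328°.
Successive gaps around the wheel: 120°, 120°, 120°.
Three hues equally spaced 120° apart form a triad.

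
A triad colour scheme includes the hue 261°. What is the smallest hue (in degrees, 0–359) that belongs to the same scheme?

21°

A triad places three hues 120° apart.
The full set through 261° is {21°, 141°, 261°}.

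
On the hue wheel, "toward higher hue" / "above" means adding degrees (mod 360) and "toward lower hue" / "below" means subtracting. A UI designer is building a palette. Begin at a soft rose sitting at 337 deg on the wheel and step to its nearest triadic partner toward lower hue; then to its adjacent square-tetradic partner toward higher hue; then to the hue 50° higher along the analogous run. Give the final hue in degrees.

357°

337 − 120 = 217°   (triadic ↓)
217 + 90 = 307°   (square ↑)
307 + 50 = 357°   (analog 50° ↑)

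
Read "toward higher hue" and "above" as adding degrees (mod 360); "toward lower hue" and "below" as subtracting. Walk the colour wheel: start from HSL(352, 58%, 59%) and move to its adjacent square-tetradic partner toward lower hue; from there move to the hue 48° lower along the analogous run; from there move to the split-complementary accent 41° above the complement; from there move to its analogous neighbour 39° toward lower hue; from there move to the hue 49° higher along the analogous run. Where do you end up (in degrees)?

85°

352 − 90 = 262°   (square ↓)
262 − 48 = 214°   (analog 48° ↓)
214 + 221 = 435 → 435 − 360 = 75°   (split-comp 41° ↑)
75 − 39 = 36°   (analog 39° ↓)
36 + 49 = 85°   (analog 49° ↑)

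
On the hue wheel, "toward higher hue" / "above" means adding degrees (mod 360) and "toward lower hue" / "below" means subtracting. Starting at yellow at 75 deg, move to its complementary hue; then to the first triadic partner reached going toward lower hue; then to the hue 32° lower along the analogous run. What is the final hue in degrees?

103°

75 + 180 = 255°   (complement)
255 − 120 = 135°   (triadic ↓)
135 − 32 = 103°   (analog 32° ↓)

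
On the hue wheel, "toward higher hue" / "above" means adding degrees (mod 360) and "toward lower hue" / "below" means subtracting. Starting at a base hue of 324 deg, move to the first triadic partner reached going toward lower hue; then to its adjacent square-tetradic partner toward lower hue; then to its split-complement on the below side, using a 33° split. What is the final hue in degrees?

261°

−120° (triadic ↓): 324 − 120 = 204°
−90° (square ↓): 204 − 90 = 114°
+147° (split-comp 33° ↓): 114 + 147 = 261°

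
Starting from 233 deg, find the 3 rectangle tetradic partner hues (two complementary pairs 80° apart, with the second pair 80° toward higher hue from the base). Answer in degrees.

313°, 53°, 133°

A rectangular tetradic uses two complementary pairs 80° apart: offsets 0°, 80°, 180°, 260°.
233 + 80 = 313°
233 + 180 = 413 → 413 − 360 = 53°
233 + 260 = 493 → 493 − 360 = 133°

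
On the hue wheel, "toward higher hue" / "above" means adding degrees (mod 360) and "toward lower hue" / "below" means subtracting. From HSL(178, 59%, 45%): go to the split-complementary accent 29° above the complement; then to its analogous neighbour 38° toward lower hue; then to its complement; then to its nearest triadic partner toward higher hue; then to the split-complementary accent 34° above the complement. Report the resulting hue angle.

178 + 209 = 387 → 387 − 360 = 27°   (split-comp 29° ↑)
27 − 38 = -11 → -11 + 360 = 349°   (analog 38° ↓)
349 + 180 = 529 → 529 − 360 = 169°   (complement)
169 + 120 = 289°   (triadic ↑)
289 + 214 = 503 → 503 − 360 = 143°   (split-comp 34° ↑)

143°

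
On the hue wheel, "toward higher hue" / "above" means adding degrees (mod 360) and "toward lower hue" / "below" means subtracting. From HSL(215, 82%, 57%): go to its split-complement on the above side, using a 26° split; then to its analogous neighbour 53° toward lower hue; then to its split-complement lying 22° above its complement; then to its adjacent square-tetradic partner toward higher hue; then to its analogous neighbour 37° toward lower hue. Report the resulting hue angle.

split-comp 26° ↑ +206°: 215 + 206 = 421 → 421 − 360 = 61°
analog 53° ↓ −53°: 61 − 53 = 8°
split-comp 22° ↑ +202°: 8 + 202 = 210°
square ↑ +90°: 210 + 90 = 300°
analog 37° ↓ −37°: 300 − 37 = 263°

263°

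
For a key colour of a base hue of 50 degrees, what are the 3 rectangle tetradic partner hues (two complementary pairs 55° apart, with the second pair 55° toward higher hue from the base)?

A rectangular tetradic uses two complementary pairs 55° apart: offsets 0°, 55°, 180°, 235°.
50 + 55 = 105°
50 + 180 = 230°
50 + 235 = 285°

105°, 230° and 285°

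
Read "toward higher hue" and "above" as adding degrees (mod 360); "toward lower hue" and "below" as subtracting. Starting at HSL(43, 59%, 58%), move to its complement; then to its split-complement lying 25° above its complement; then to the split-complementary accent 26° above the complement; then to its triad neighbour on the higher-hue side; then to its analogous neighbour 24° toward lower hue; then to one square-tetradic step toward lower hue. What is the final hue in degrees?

280°

+180° (complement): 43 + 180 = 223°
+205° (split-comp 25° ↑): 223 + 205 = 428 → 428 − 360 = 68°
+206° (split-comp 26° ↑): 68 + 206 = 274°
+120° (triadic ↑): 274 + 120 = 394 → 394 − 360 = 34°
−24° (analog 24° ↓): 34 − 24 = 10°
−90° (square ↓): 10 − 90 = -80 → -80 + 360 = 280°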